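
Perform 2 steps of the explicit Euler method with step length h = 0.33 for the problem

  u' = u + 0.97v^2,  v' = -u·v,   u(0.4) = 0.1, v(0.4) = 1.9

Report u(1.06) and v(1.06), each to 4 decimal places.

2.7943, 1.0560

Euler on (u,v): u_{n+1} = u_n + h·u', v_{n+1} = v_n + h·v'.
0.400000: (0.100000, 1.900000); f=(3.601700, -0.190000) → (1.288561, 1.837300)
0.730000: (1.288561, 1.837300); f=(4.562962, -2.367473) → (2.794339, 1.056034)
(u(1.06), v(1.06)) ≈ (2.7943, 1.0560)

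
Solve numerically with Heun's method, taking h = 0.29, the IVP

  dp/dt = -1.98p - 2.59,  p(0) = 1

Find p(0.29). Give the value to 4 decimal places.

0.0552

Heun: k1 = f(t_n, p_n); k2 = f(t_n + h, p_n + h·k1); p_{n+1} = p_n + (h/2)·(k1 + k2).
t=0.000000, p=1.000000:
  k1 = f(0.000000, 1.000000) = -4.570000
  k2 = f(0.290000, -0.325300) = -1.945906
  p ← 1.000000 + (0.29/2)·(-4.570000 + (-1.945906)) = 0.055194
p(0.29) ≈ 0.0552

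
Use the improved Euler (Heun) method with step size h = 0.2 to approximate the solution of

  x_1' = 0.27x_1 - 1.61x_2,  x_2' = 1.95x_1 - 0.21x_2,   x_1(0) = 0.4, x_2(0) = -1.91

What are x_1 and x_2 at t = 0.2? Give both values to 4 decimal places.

Heun on (x_1,x_2): k1 = f(t_n, state_n); k2 = f(t_n + h, state_n + h·k1); state_{n+1} = state_n + (h/2)·(k1 + k2).
0.000000: (0.400000, -1.910000)
  k1 = (3.183100, 1.181100)
  predictor → (1.036620, -1.673780)
  k2 = (2.974673, 2.372903)
  → (1.015777, -1.554600)
(x_1(0.2), x_2(0.2)) ≈ (1.0158, -1.5546)

1.0158, -1.5546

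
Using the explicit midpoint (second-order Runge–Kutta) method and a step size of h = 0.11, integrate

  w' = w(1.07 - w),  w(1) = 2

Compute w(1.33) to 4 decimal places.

Midpoint: k1 = f(t_n, w_n); k2 = f(t_n + h/2, w_n + (h/2)·k1); w_{n+1} = w_n + h·k2.
t=1.000000, w=2.000000:
  k1 = f(1.000000, 2.000000) = -1.860000
  k2 = f(1.055000, 1.897700) = -1.570726
  w ← 2.000000 + 0.11·(-1.570726) = 1.827220
t=1.110000, w=1.827220:
  k1 = f(1.110000, 1.827220) = -1.383608
  k2 = f(1.165000, 1.751122) = -1.192727
  w ← 1.827220 + 0.11·(-1.192727) = 1.696020
t=1.220000, w=1.696020:
  k1 = f(1.220000, 1.696020) = -1.061743
  k2 = f(1.275000, 1.637624) = -0.929555
  w ← 1.696020 + 0.11·(-0.929555) = 1.593769
w(1.33) ≈ 1.5938

1.5938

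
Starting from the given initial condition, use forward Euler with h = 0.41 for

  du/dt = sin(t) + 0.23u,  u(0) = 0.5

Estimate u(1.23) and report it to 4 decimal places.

Euler: u_{n+1} = u_n + h·f(t_n, u_n).
t=0.000000, u=0.500000: f=0.115000 → u ← 0.500000 + 0.41·0.115000 = 0.547150
t=0.410000, u=0.547150: f=0.524454 → u ← 0.547150 + 0.41·0.524454 = 0.762176
t=0.820000, u=0.762176: f=0.906446 → u ← 0.762176 + 0.41·0.906446 = 1.133819
u(1.23) ≈ 1.1338

1.1338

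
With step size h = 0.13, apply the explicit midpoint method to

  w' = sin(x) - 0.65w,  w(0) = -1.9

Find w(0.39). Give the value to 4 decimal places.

-1.4053

Midpoint: k1 = f(x_n, w_n); k2 = f(x_n + h/2, w_n + (h/2)·k1); w_{n+1} = w_n + h·k2.
x=0.000000, w=-1.900000:
  k1 = f(0.000000, -1.900000) = 1.235000
  k2 = f(0.065000, -1.819725) = 1.247775
  w ← -1.900000 + 0.13·1.247775 = -1.737789
x=0.130000, w=-1.737789:
  k1 = f(0.130000, -1.737789) = 1.259197
  k2 = f(0.195000, -1.655941) = 1.270128
  w ← -1.737789 + 0.13·1.270128 = -1.572672
x=0.260000, w=-1.572672:
  k1 = f(0.260000, -1.572672) = 1.279318
  k2 = f(0.325000, -1.489517) = 1.287495
  w ← -1.572672 + 0.13·1.287495 = -1.405298
w(0.39) ≈ -1.4053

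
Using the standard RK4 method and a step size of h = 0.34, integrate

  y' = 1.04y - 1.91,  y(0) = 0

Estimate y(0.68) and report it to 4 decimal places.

-1.8883

RK4: k1 = f(t_n, y_n); k2 = f(t_n + h/2, y_n + (h/2)·k1); k3 = f(t_n + h/2, y_n + (h/2)·k2); k4 = f(t_n + h, y_n + h·k3); y_{n+1} = y_n + (h/6)·(k1 + 2k2 + 2k3 + k4).
t=0.000000, y=0.000000:
  k1 = f(0.000000, 0.000000) = -1.910000
  k2 = f(0.170000, -0.324700) = -2.247688
  k3 = f(0.170000, -0.382107) = -2.307391
  k4 = f(0.340000, -0.784513) = -2.725894
  y ← 0.000000 + (0.34/6)·(k1 + 2k2 + 2k3 + k4) = -0.778943
t=0.340000, y=-0.778943:
  k1 = f(0.340000, -0.778943) = -2.720101
  k2 = f(0.510000, -1.241360) = -3.201014
  k3 = f(0.510000, -1.323115) = -3.286040
  k4 = f(0.680000, -1.896197) = -3.882044
  y ← -0.778943 + (0.34/6)·(k1 + 2k2 + 2k3 + k4) = -1.888264
y(0.68) ≈ -1.8883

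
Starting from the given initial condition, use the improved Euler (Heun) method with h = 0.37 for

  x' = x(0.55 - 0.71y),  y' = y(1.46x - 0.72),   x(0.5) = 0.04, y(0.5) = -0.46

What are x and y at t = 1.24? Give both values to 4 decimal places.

0.0721, -0.2879

Heun on (x,y): k1 = f(t_n, state_n); k2 = f(t_n + h, state_n + h·k1); state_{n+1} = state_n + (h/2)·(k1 + k2).
0.500000: (0.040000, -0.460000)
  k1 = (0.035064, 0.304336)
  predictor → (0.052974, -0.347396)
  k2 = (0.042202, 0.223257)
  → (0.054294, -0.362395)
0.870000: (0.054294, -0.362395)
  k1 = (0.043832, 0.232198)
  predictor → (0.070512, -0.276482)
  k2 = (0.052623, 0.170604)
  → (0.072138, -0.287877)
(x(1.24), y(1.24)) ≈ (0.0721, -0.2879)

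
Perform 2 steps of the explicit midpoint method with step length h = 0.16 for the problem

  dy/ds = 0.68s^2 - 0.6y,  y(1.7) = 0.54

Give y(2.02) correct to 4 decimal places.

Midpoint: k1 = f(s_n, y_n); k2 = f(s_n + h/2, y_n + (h/2)·k1); y_{n+1} = y_n + h·k2.
s=1.700000, y=0.540000:
  k1 = f(1.700000, 0.540000) = 1.641200
  k2 = f(1.780000, 0.671296) = 1.751734
  y ← 0.540000 + 0.16·1.751734 = 0.820278
s=1.860000, y=0.820278:
  k1 = f(1.860000, 0.820278) = 1.860361
  k2 = f(1.940000, 0.969106) = 1.977784
  y ← 0.820278 + 0.16·1.977784 = 1.136723
y(2.02) ≈ 1.1367

1.1367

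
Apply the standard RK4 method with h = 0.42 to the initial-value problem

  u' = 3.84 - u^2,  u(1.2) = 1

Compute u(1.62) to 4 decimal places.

1.6979

RK4: k1 = f(s_n, u_n); k2 = f(s_n + h/2, u_n + (h/2)·k1); k3 = f(s_n + h/2, u_n + (h/2)·k2); k4 = f(s_n + h, u_n + h·k3); u_{n+1} = u_n + (h/6)·(k1 + 2k2 + 2k3 + k4).
s=1.200000, u=1.000000:
  k1 = f(1.200000, 1.000000) = 2.840000
  k2 = f(1.410000, 1.596400) = 1.291507
  k3 = f(1.410000, 1.271216) = 2.224009
  k4 = f(1.620000, 1.934084) = 0.099320
  u ← 1.000000 + (0.42/6)·(k1 + 2k2 + 2k3 + k4) = 1.697925
u(1.62) ≈ 1.6979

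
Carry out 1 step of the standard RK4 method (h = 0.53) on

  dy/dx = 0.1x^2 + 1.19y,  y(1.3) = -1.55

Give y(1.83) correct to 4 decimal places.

RK4: k1 = f(x_n, y_n); k2 = f(x_n + h/2, y_n + (h/2)·k1); k3 = f(x_n + h/2, y_n + (h/2)·k2); k4 = f(x_n + h, y_n + h·k3); y_{n+1} = y_n + (h/6)·(k1 + 2k2 + 2k3 + k4).
x=1.300000, y=-1.550000:
  k1 = f(1.300000, -1.550000) = -1.675500
  k2 = f(1.565000, -1.994007) = -2.127946
  k3 = f(1.565000, -2.113906) = -2.270625
  k4 = f(1.830000, -2.753431) = -2.941693
  y ← -1.550000 + (0.53/6)·(k1 + 2k2 + 2k3 + k4) = -2.734933
y(1.83) ≈ -2.7349

-2.7349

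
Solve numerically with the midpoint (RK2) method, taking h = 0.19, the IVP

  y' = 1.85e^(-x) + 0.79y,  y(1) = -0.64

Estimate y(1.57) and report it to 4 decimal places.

Midpoint: k1 = f(x_n, y_n); k2 = f(x_n + h/2, y_n + (h/2)·k1); y_{n+1} = y_n + h·k2.
x=1.000000, y=-0.640000:
  k1 = f(1.000000, -0.640000) = 0.174977
  k2 = f(1.095000, -0.623377) = 0.126430
  y ← -0.640000 + 0.19·0.126430 = -0.615978
x=1.190000, y=-0.615978:
  k1 = f(1.190000, -0.615978) = 0.076187
  k2 = f(1.285000, -0.608741) = 0.030899
  y ← -0.615978 + 0.19·0.030899 = -0.610108
x=1.380000, y=-0.610108:
  k1 = f(1.380000, -0.610108) = -0.016565
  k2 = f(1.475000, -0.611681) = -0.059987
  y ← -0.610108 + 0.19·(-0.059987) = -0.621505
y(1.57) ≈ -0.6215

-0.6215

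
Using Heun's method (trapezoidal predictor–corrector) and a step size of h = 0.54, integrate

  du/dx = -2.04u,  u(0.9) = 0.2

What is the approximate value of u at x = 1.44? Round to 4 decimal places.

Heun: k1 = f(x_n, u_n); k2 = f(x_n + h, u_n + h·k1); u_{n+1} = u_n + (h/2)·(k1 + k2).
x=0.900000, u=0.200000:
  k1 = f(0.900000, 0.200000) = -0.408000
  k2 = f(1.440000, -0.020320) = 0.041453
  u ← 0.200000 + (0.54/2)·(-0.408000 + 0.041453) = 0.101032
u(1.44) ≈ 0.1010

0.1010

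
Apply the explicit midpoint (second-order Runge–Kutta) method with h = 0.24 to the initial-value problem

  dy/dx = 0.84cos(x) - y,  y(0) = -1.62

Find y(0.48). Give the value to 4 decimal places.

-0.7040

Midpoint: k1 = f(x_n, y_n); k2 = f(x_n + h/2, y_n + (h/2)·k1); y_{n+1} = y_n + h·k2.
x=0.000000, y=-1.620000:
  k1 = f(0.000000, -1.620000) = 2.460000
  k2 = f(0.120000, -1.324800) = 2.158759
  y ← -1.620000 + 0.24·2.158759 = -1.101898
x=0.240000, y=-1.101898:
  k1 = f(0.240000, -1.101898) = 1.917822
  k2 = f(0.360000, -0.871759) = 1.657913
  y ← -1.101898 + 0.24·1.657913 = -0.703999
y(0.48) ≈ -0.7040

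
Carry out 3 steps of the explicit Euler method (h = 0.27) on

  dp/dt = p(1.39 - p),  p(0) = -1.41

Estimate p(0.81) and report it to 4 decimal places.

-13.8736

Euler: p_{n+1} = p_n + h·f(t_n, p_n).
t=0.000000, p=-1.410000: f=-3.948000 → p ← -1.410000 + 0.27·(-3.948000) = -2.475960
t=0.270000, p=-2.475960: f=-9.571962 → p ← -2.475960 + 0.27·(-9.571962) = -5.060390
t=0.540000, p=-5.060390: f=-32.641487 → p ← -5.060390 + 0.27·(-32.641487) = -13.873591
p(0.81) ≈ -13.8736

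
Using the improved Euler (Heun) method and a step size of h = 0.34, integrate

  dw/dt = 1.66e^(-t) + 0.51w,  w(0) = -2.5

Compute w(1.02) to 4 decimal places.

-2.7254

Heun: k1 = f(t_n, w_n); k2 = f(t_n + h, w_n + h·k1); w_{n+1} = w_n + (h/2)·(k1 + k2).
t=0.000000, w=-2.500000:
  k1 = f(0.000000, -2.500000) = 0.385000
  k2 = f(0.340000, -2.369100) = -0.026702
  w ← -2.500000 + (0.34/2)·(0.385000 + (-0.026702)) = -2.439089
t=0.340000, w=-2.439089:
  k1 = f(0.340000, -2.439089) = -0.062397
  k2 = f(0.680000, -2.460304) = -0.413771
  w ← -2.439089 + (0.34/2)·(-0.062397 + (-0.413771)) = -2.520038
t=0.680000, w=-2.520038:
  k1 = f(0.680000, -2.520038) = -0.444235
  k2 = f(1.020000, -2.671078) = -0.763662
  w ← -2.520038 + (0.34/2)·(-0.444235 + (-0.763662)) = -2.725380
w(1.02) ≈ -2.7254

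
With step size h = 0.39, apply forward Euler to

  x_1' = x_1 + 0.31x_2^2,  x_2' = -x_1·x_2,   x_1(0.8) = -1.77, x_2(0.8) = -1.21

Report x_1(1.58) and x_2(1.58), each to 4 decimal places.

Euler on (x_1,x_2): x_1_{n+1} = x_1_n + h·x_1', x_2_{n+1} = x_2_n + h·x_2'.
0.800000: (-1.770000, -1.210000); f=(-1.316129, -2.141700) → (-2.283290, -2.045263)
1.190000: (-2.283290, -2.045263); f=(-0.986529, -4.669929) → (-2.668037, -3.866535)
(x_1(1.58), x_2(1.58)) ≈ (-2.6680, -3.8665)

-2.6680, -3.8665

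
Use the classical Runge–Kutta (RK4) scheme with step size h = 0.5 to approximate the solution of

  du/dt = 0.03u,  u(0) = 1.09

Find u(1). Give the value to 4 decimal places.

RK4: k1 = f(t_n, u_n); k2 = f(t_n + h/2, u_n + (h/2)·k1); k3 = f(t_n + h/2, u_n + (h/2)·k2); k4 = f(t_n + h, u_n + h·k3); u_{n+1} = u_n + (h/6)·(k1 + 2k2 + 2k3 + k4).
t=0.000000, u=1.090000:
  k1 = f(0.000000, 1.090000) = 0.032700
  k2 = f(0.250000, 1.098175) = 0.032945
  k3 = f(0.250000, 1.098236) = 0.032947
  k4 = f(0.500000, 1.106474) = 0.033194
  u ← 1.090000 + (0.5/6)·(k1 + 2k2 + 2k3 + k4) = 1.106473
t=0.500000, u=1.106473:
  k1 = f(0.500000, 1.106473) = 0.033194
  k2 = f(0.750000, 1.114772) = 0.033443
  k3 = f(0.750000, 1.114834) = 0.033445
  k4 = f(1.000000, 1.123196) = 0.033696
  u ← 1.106473 + (0.5/6)·(k1 + 2k2 + 2k3 + k4) = 1.123195
u(1) ≈ 1.1232

1.1232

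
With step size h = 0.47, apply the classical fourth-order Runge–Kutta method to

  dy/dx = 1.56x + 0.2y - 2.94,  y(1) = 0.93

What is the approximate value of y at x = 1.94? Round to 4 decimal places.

RK4: k1 = f(x_n, y_n); k2 = f(x_n + h/2, y_n + (h/2)·k1); k3 = f(x_n + h/2, y_n + (h/2)·k2); k4 = f(x_n + h, y_n + h·k3); y_{n+1} = y_n + (h/6)·(k1 + 2k2 + 2k3 + k4).
x=1.000000, y=0.930000:
  k1 = f(1.000000, 0.930000) = -1.194000
  k2 = f(1.235000, 0.649410) = -0.883518
  k3 = f(1.235000, 0.722373) = -0.868925
  k4 = f(1.470000, 0.521605) = -0.542479
  y ← 0.930000 + (0.47/6)·(k1 + 2k2 + 2k3 + k4) = 0.519426
x=1.470000, y=0.519426:
  k1 = f(1.470000, 0.519426) = -0.542915
  k2 = f(1.705000, 0.391841) = -0.201832
  k3 = f(1.705000, 0.471996) = -0.185801
  k4 = f(1.940000, 0.432100) = 0.172820
  y ← 0.519426 + (0.47/6)·(k1 + 2k2 + 2k3 + k4) = 0.429707
y(1.94) ≈ 0.4297

0.4297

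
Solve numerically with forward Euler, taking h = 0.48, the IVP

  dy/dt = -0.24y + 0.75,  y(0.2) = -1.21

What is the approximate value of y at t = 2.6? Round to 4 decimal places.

0.7742

Euler: y_{n+1} = y_n + h·f(t_n, y_n).
t=0.200000, y=-1.210000: f=1.040400 → y ← -1.210000 + 0.48·1.040400 = -0.710608
t=0.680000, y=-0.710608: f=0.920546 → y ← -0.710608 + 0.48·0.920546 = -0.268746
t=1.160000, y=-0.268746: f=0.814499 → y ← -0.268746 + 0.48·0.814499 = 0.122214
t=1.640000, y=0.122214: f=0.720669 → y ← 0.122214 + 0.48·0.720669 = 0.468135
t=2.120000, y=0.468135: f=0.637648 → y ← 0.468135 + 0.48·0.637648 = 0.774205
y(2.6) ≈ 0.7742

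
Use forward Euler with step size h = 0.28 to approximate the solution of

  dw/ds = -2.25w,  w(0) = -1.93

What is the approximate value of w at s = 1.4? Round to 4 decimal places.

-0.0134

Euler: w_{n+1} = w_n + h·f(s_n, w_n).
s=0.000000, w=-1.930000: f=4.342500 → w ← -1.930000 + 0.28·4.342500 = -0.714100
s=0.280000, w=-0.714100: f=1.606725 → w ← -0.714100 + 0.28·1.606725 = -0.264217
s=0.560000, w=-0.264217: f=0.594488 → w ← -0.264217 + 0.28·0.594488 = -0.097760
s=0.840000, w=-0.097760: f=0.219961 → w ← -0.097760 + 0.28·0.219961 = -0.036171
s=1.120000, w=-0.036171: f=0.081385 → w ← -0.036171 + 0.28·0.081385 = -0.013383
w(1.4) ≈ -0.0134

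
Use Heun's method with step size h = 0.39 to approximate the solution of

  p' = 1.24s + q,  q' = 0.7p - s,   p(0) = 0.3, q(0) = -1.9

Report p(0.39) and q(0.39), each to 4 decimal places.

-0.3307, -1.9953

Heun on (p,q): k1 = f(s_n, state_n); k2 = f(s_n + h, state_n + h·k1); state_{n+1} = state_n + (h/2)·(k1 + k2).
0.000000: (0.300000, -1.900000)
  k1 = (-1.900000, 0.210000)
  predictor → (-0.441000, -1.818100)
  k2 = (-1.334500, -0.698700)
  → (-0.330728, -1.995296)
(p(0.39), q(0.39)) ≈ (-0.3307, -1.9953)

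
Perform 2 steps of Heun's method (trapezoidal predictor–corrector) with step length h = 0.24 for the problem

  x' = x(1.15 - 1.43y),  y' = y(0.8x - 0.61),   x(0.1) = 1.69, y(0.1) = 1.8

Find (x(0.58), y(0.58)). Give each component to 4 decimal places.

0.7503, 2.0868

Heun on (x,y): k1 = f(t_n, state_n); k2 = f(t_n + h, state_n + h·k1); state_{n+1} = state_n + (h/2)·(k1 + k2).
0.100000: (1.690000, 1.800000)
  k1 = (-2.406560, 1.335600)
  predictor → (1.112426, 2.120544)
  k2 = (-2.094005, 0.593626)
  → (1.149932, 2.031507)
0.340000: (1.149932, 2.031507)
  k1 = (-2.018194, 0.629657)
  predictor → (0.665565, 2.182625)
  k2 = (-1.311932, -0.169257)
  → (0.750317, 2.086755)
(x(0.58), y(0.58)) ≈ (0.7503, 2.0868)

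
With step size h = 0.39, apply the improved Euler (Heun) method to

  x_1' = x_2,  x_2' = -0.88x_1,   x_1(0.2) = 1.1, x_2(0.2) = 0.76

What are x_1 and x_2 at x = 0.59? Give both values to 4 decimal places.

Heun on (x_1,x_2): k1 = f(x_n, state_n); k2 = f(x_n + h, state_n + h·k1); state_{n+1} = state_n + (h/2)·(k1 + k2).
0.200000: (1.100000, 0.760000)
  k1 = (0.760000, -0.968000)
  predictor → (1.396400, 0.382480)
  k2 = (0.382480, -1.228832)
  → (1.322784, 0.331618)
(x_1(0.59), x_2(0.59)) ≈ (1.3228, 0.3316)

1.3228, 0.3316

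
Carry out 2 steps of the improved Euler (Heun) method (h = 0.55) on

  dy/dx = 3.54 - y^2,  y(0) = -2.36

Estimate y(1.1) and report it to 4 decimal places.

-105.9248

Heun: k1 = f(x_n, y_n); k2 = f(x_n + h, y_n + h·k1); y_{n+1} = y_n + (h/2)·(k1 + k2).
x=0.000000, y=-2.360000:
  k1 = f(0.000000, -2.360000) = -2.029600
  k2 = f(0.550000, -3.476280) = -8.544523
  y ← -2.360000 + (0.55/2)·(-2.029600 + (-8.544523)) = -5.267884
x=0.550000, y=-5.267884:
  k1 = f(0.550000, -5.267884) = -24.210599
  k2 = f(1.100000, -18.583713) = -341.814394
  y ← -5.267884 + (0.55/2)·(-24.210599 + (-341.814394)) = -105.924757
y(1.1) ≈ -105.9248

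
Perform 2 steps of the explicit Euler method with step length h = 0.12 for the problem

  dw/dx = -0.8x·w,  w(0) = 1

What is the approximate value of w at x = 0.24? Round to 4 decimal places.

Euler: w_{n+1} = w_n + h·f(x_n, w_n).
x=0.000000, w=1.000000: f=0.000000 → w ← 1.000000 + 0.12·0.000000 = 1.000000
x=0.120000, w=1.000000: f=-0.096000 → w ← 1.000000 + 0.12·(-0.096000) = 0.988480
w(0.24) ≈ 0.9885

0.9885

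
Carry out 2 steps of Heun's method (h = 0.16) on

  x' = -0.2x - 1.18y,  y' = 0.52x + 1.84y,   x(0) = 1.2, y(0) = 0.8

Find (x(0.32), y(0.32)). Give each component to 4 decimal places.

Heun on (x,y): k1 = f(t_n, state_n); k2 = f(t_n + h, state_n + h·k1); state_{n+1} = state_n + (h/2)·(k1 + k2).
0.000000: (1.200000, 0.800000)
  k1 = (-1.184000, 2.096000)
  predictor → (1.010560, 1.135360)
  k2 = (-1.541837, 2.614554)
  → (0.981933, 1.176844)
0.160000: (0.981933, 1.176844)
  k1 = (-1.585063, 2.675999)
  predictor → (0.728323, 1.605004)
  k2 = (-2.039569, 3.331935)
  → (0.691962, 1.657479)
(x(0.32), y(0.32)) ≈ (0.6920, 1.6575)

0.6920, 1.6575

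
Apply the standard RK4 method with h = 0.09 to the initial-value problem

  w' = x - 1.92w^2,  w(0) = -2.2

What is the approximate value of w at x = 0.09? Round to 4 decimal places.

RK4: k1 = f(x_n, w_n); k2 = f(x_n + h/2, w_n + (h/2)·k1); k3 = f(x_n + h/2, w_n + (h/2)·k2); k4 = f(x_n + h, w_n + h·k3); w_{n+1} = w_n + (h/6)·(k1 + 2k2 + 2k3 + k4).
x=0.000000, w=-2.200000:
  k1 = f(0.000000, -2.200000) = -9.292800
  k2 = f(0.045000, -2.618176) = -13.116303
  k3 = f(0.045000, -2.790234) = -14.902975
  k4 = f(0.090000, -3.541268) = -23.987909
  w ← -2.200000 + (0.09/6)·(k1 + 2k2 + 2k3 + k4) = -3.539789
w(0.09) ≈ -3.5398

-3.5398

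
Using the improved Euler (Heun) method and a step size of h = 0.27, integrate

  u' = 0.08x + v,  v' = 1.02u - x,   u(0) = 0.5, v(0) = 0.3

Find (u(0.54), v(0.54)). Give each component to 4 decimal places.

Heun on (u,v): k1 = f(x_n, state_n); k2 = f(x_n + h, state_n + h·k1); state_{n+1} = state_n + (h/2)·(k1 + k2).
0.000000: (0.500000, 0.300000)
  k1 = (0.300000, 0.510000)
  predictor → (0.581000, 0.437700)
  k2 = (0.459300, 0.322620)
  → (0.602506, 0.412404)
0.270000: (0.602506, 0.412404)
  k1 = (0.434004, 0.344556)
  predictor → (0.719686, 0.505434)
  k2 = (0.548634, 0.194080)
  → (0.735162, 0.485120)
(u(0.54), v(0.54)) ≈ (0.7352, 0.4851)

0.7352, 0.4851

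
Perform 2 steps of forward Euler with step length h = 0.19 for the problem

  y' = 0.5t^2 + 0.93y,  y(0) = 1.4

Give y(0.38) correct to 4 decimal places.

1.9419

Euler: y_{n+1} = y_n + h·f(t_n, y_n).
t=0.000000, y=1.400000: f=1.302000 → y ← 1.400000 + 0.19·1.302000 = 1.647380
t=0.190000, y=1.647380: f=1.550113 → y ← 1.647380 + 0.19·1.550113 = 1.941902
y(0.38) ≈ 1.9419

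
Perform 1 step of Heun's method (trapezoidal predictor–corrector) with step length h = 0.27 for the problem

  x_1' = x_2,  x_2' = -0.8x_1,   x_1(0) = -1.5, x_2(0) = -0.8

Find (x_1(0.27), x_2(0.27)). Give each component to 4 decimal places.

-1.6723, -0.4527

Heun on (x_1,x_2): k1 = f(x_n, state_n); k2 = f(x_n + h, state_n + h·k1); state_{n+1} = state_n + (h/2)·(k1 + k2).
0.000000: (-1.500000, -0.800000)
  k1 = (-0.800000, 1.200000)
  predictor → (-1.716000, -0.476000)
  k2 = (-0.476000, 1.372800)
  → (-1.672260, -0.452672)
(x_1(0.27), x_2(0.27)) ≈ (-1.6723, -0.4527)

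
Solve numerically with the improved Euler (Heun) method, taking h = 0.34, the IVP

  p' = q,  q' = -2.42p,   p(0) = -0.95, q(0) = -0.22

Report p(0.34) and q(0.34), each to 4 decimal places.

Heun on (p,q): k1 = f(s_n, state_n); k2 = f(s_n + h, state_n + h·k1); state_{n+1} = state_n + (h/2)·(k1 + k2).
0.000000: (-0.950000, -0.220000)
  k1 = (-0.220000, 2.299000)
  predictor → (-1.024800, 0.561660)
  k2 = (0.561660, 2.480016)
  → (-0.891918, 0.592433)
(p(0.34), q(0.34)) ≈ (-0.8919, 0.5924)

-0.8919, 0.5924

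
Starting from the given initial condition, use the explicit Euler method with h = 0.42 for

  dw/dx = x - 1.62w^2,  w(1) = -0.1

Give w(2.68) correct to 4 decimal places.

Euler: w_{n+1} = w_n + h·f(x_n, w_n).
x=1.000000, w=-0.100000: f=0.983800 → w ← -0.100000 + 0.42·0.983800 = 0.313196
x=1.420000, w=0.313196: f=1.261091 → w ← 0.313196 + 0.42·1.261091 = 0.842854
x=1.840000, w=0.842854: f=0.689146 → w ← 0.842854 + 0.42·0.689146 = 1.132296
x=2.260000, w=1.132296: f=0.183008 → w ← 1.132296 + 0.42·0.183008 = 1.209159
w(2.68) ≈ 1.2092

1.2092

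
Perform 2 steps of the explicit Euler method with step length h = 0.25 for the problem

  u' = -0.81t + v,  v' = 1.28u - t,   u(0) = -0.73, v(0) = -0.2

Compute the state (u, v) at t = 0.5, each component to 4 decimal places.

-0.9390, -0.7457

Euler on (u,v): u_{n+1} = u_n + h·u', v_{n+1} = v_n + h·v'.
0.000000: (-0.730000, -0.200000); f=(-0.200000, -0.934400) → (-0.780000, -0.433600)
0.250000: (-0.780000, -0.433600); f=(-0.636100, -1.248400) → (-0.939025, -0.745700)
(u(0.5), v(0.5)) ≈ (-0.9390, -0.7457)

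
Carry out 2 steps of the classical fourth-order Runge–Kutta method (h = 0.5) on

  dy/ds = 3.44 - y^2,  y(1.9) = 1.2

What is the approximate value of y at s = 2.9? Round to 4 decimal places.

1.8033

RK4: k1 = f(s_n, y_n); k2 = f(s_n + h/2, y_n + (h/2)·k1); k3 = f(s_n + h/2, y_n + (h/2)·k2); k4 = f(s_n + h, y_n + h·k3); y_{n+1} = y_n + (h/6)·(k1 + 2k2 + 2k3 + k4).
s=1.900000, y=1.200000:
  k1 = f(1.900000, 1.200000) = 2.000000
  k2 = f(2.150000, 1.700000) = 0.550000
  k3 = f(2.150000, 1.337500) = 1.651094
  k4 = f(2.400000, 2.025547) = -0.662840
  y ← 1.200000 + (0.5/6)·(k1 + 2k2 + 2k3 + k4) = 1.678279
s=2.400000, y=1.678279:
  k1 = f(2.400000, 1.678279) = 0.623380
  k2 = f(2.650000, 1.834124) = 0.075990
  k3 = f(2.650000, 1.697276) = 0.559253
  k4 = f(2.900000, 1.957905) = -0.393394
  y ← 1.678279 + (0.5/6)·(k1 + 2k2 + 2k3 + k4) = 1.803318
y(2.9) ≈ 1.8033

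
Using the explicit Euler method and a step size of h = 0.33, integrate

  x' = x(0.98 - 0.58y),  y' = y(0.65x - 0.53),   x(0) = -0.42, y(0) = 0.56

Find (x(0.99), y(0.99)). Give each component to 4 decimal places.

-0.8055, 0.2028

Euler on (x,y): x_{n+1} = x_n + h·x', y_{n+1} = y_n + h·y'.
0.000000: (-0.420000, 0.560000); f=(-0.275184, -0.449680) → (-0.510811, 0.411606)
0.330000: (-0.510811, 0.411606); f=(-0.378648, -0.354815) → (-0.635765, 0.294517)
0.660000: (-0.635765, 0.294517); f=(-0.514448, -0.277802) → (-0.805532, 0.202842)
(x(0.99), y(0.99)) ≈ (-0.8055, 0.2028)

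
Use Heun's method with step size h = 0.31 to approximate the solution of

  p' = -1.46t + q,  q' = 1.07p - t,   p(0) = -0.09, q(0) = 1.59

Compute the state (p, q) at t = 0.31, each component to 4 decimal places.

Heun on (p,q): k1 = f(t_n, state_n); k2 = f(t_n + h, state_n + h·k1); state_{n+1} = state_n + (h/2)·(k1 + k2).
0.000000: (-0.090000, 1.590000)
  k1 = (1.590000, -0.096300)
  predictor → (0.402900, 1.560147)
  k2 = (1.107547, 0.121103)
  → (0.328120, 1.593844)
(p(0.31), q(0.31)) ≈ (0.3281, 1.5938)

0.3281, 1.5938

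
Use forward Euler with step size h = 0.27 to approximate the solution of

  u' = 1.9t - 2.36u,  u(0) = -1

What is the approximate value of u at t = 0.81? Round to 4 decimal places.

Euler: u_{n+1} = u_n + h·f(t_n, u_n).
t=0.000000, u=-1.000000: f=2.360000 → u ← -1.000000 + 0.27·2.360000 = -0.362800
t=0.270000, u=-0.362800: f=1.369208 → u ← -0.362800 + 0.27·1.369208 = 0.006886
t=0.540000, u=0.006886: f=1.009749 → u ← 0.006886 + 0.27·1.009749 = 0.279518
u(0.81) ≈ 0.2795

0.2795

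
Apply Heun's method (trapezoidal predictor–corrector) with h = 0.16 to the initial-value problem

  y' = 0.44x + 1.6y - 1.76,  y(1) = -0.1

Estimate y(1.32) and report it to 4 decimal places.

-0.6858

Heun: k1 = f(x_n, y_n); k2 = f(x_n + h, y_n + h·k1); y_{n+1} = y_n + (h/2)·(k1 + k2).
x=1.000000, y=-0.100000:
  k1 = f(1.000000, -0.100000) = -1.480000
  k2 = f(1.160000, -0.336800) = -1.788480
  y ← -0.100000 + (0.16/2)·(-1.480000 + (-1.788480)) = -0.361478
x=1.160000, y=-0.361478:
  k1 = f(1.160000, -0.361478) = -1.827965
  k2 = f(1.320000, -0.653953) = -2.225525
  y ← -0.361478 + (0.16/2)·(-1.827965 + (-2.225525)) = -0.685758
y(1.32) ≈ -0.6858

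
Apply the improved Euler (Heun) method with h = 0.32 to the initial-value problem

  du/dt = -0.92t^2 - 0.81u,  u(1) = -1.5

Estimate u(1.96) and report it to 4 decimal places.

Heun: k1 = f(t_n, u_n); k2 = f(t_n + h, u_n + h·k1); u_{n+1} = u_n + (h/2)·(k1 + k2).
t=1.000000, u=-1.500000:
  k1 = f(1.000000, -1.500000) = 0.295000
  k2 = f(1.320000, -1.405600) = -0.464472
  u ← -1.500000 + (0.32/2)·(0.295000 + (-0.464472)) = -1.527116
t=1.320000, u=-1.527116:
  k1 = f(1.320000, -1.527116) = -0.366044
  k2 = f(1.640000, -1.644250) = -1.142590
  u ← -1.527116 + (0.32/2)·(-0.366044 + (-1.142590)) = -1.768497
t=1.640000, u=-1.768497:
  k1 = f(1.640000, -1.768497) = -1.041949
  k2 = f(1.960000, -2.101921) = -1.831716
  u ← -1.768497 + (0.32/2)·(-1.041949 + (-1.831716)) = -2.228283
u(1.96) ≈ -2.2283

-2.2283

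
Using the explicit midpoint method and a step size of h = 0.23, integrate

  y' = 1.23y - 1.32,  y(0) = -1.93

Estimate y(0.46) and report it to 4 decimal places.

Midpoint: k1 = f(x_n, y_n); k2 = f(x_n + h/2, y_n + (h/2)·k1); y_{n+1} = y_n + h·k2.
x=0.000000, y=-1.930000:
  k1 = f(0.000000, -1.930000) = -3.693900
  k2 = f(0.115000, -2.354798) = -4.216402
  y ← -1.930000 + 0.23·(-4.216402) = -2.899772
x=0.230000, y=-2.899772:
  k1 = f(0.230000, -2.899772) = -4.886720
  k2 = f(0.345000, -3.461745) = -5.577947
  y ← -2.899772 + 0.23·(-5.577947) = -4.182700
y(0.46) ≈ -4.1827

-4.1827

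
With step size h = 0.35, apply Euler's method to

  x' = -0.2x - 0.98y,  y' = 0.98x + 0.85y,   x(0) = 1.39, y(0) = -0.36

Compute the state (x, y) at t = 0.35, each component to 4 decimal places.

1.4162, 0.0097

Euler on (x,y): x_{n+1} = x_n + h·x', y_{n+1} = y_n + h·y'.
0.000000: (1.390000, -0.360000); f=(0.074800, 1.056200) → (1.416180, 0.009670)
(x(0.35), y(0.35)) ≈ (1.4162, 0.0097)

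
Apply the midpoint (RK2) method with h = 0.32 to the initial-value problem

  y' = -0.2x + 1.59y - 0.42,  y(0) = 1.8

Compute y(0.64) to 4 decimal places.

Midpoint: k1 = f(x_n, y_n); k2 = f(x_n + h/2, y_n + (h/2)·k1); y_{n+1} = y_n + h·k2.
x=0.000000, y=1.800000:
  k1 = f(0.000000, 1.800000) = 2.442000
  k2 = f(0.160000, 2.190720) = 3.031245
  y ← 1.800000 + 0.32·3.031245 = 2.769998
x=0.320000, y=2.769998:
  k1 = f(0.320000, 2.769998) = 3.920297
  k2 = f(0.480000, 3.397246) = 4.885621
  y ← 2.769998 + 0.32·4.885621 = 4.333397
y(0.64) ≈ 4.3334

4.3334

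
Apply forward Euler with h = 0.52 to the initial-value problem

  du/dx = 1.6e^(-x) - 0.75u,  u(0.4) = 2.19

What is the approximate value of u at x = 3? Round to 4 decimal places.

Euler: u_{n+1} = u_n + h·f(x_n, u_n).
x=0.400000, u=2.190000: f=-0.569988 → u ← 2.190000 + 0.52·(-0.569988) = 1.893606
x=0.920000, u=1.893606: f=-0.782574 → u ← 1.893606 + 0.52·(-0.782574) = 1.486668
x=1.440000, u=1.486668: f=-0.735916 → u ← 1.486668 + 0.52·(-0.735916) = 1.103991
x=1.960000, u=1.103991: f=-0.602620 → u ← 1.103991 + 0.52·(-0.602620) = 0.790629
x=2.480000, u=0.790629: f=-0.458982 → u ← 0.790629 + 0.52·(-0.458982) = 0.551958
u(3) ≈ 0.5520

0.5520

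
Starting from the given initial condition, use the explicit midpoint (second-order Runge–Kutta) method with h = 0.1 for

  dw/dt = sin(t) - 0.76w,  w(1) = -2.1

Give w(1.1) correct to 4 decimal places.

-1.8629

Midpoint: k1 = f(t_n, w_n); k2 = f(t_n + h/2, w_n + (h/2)·k1); w_{n+1} = w_n + h·k2.
t=1.000000, w=-2.100000:
  k1 = f(1.000000, -2.100000) = 2.437471
  k2 = f(1.050000, -1.978126) = 2.370799
  w ← -2.100000 + 0.1·2.370799 = -1.862920
w(1.1) ≈ -1.8629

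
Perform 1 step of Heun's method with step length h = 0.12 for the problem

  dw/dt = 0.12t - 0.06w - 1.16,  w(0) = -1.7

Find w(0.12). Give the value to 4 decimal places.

Heun: k1 = f(t_n, w_n); k2 = f(t_n + h, w_n + h·k1); w_{n+1} = w_n + (h/2)·(k1 + k2).
t=0.000000, w=-1.700000:
  k1 = f(0.000000, -1.700000) = -1.058000
  k2 = f(0.120000, -1.826960) = -1.035982
  w ← -1.700000 + (0.12/2)·(-1.058000 + (-1.035982)) = -1.825639
w(0.12) ≈ -1.8256

-1.8256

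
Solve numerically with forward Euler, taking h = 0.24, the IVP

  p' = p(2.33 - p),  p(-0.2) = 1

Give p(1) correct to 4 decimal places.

2.2177

Euler: p_{n+1} = p_n + h·f(x_n, p_n).
x=-0.200000, p=1.000000: f=1.330000 → p ← 1.000000 + 0.24·1.330000 = 1.319200
x=0.040000, p=1.319200: f=1.333447 → p ← 1.319200 + 0.24·1.333447 = 1.639227
x=0.280000, p=1.639227: f=1.132333 → p ← 1.639227 + 0.24·1.132333 = 1.910987
x=0.520000, p=1.910987: f=0.800728 → p ← 1.910987 + 0.24·0.800728 = 2.103162
x=0.760000, p=2.103162: f=0.477077 → p ← 2.103162 + 0.24·0.477077 = 2.217661
p(1) ≈ 2.2177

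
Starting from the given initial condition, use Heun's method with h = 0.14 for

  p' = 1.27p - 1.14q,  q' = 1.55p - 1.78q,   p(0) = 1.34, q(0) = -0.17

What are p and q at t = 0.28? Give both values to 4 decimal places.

1.8617, 0.4503

Heun on (p,q): k1 = f(t_n, state_n); k2 = f(t_n + h, state_n + h·k1); state_{n+1} = state_n + (h/2)·(k1 + k2).
0.000000: (1.340000, -0.170000)
  k1 = (1.895600, 2.379600)
  predictor → (1.605384, 0.163144)
  k2 = (1.852854, 2.197949)
  → (1.602392, 0.150428)
0.140000: (1.602392, 0.150428)
  k1 = (1.863549, 2.215945)
  predictor → (1.863289, 0.460661)
  k2 = (1.841223, 2.068121)
  → (1.861726, 0.450313)
(p(0.28), q(0.28)) ≈ (1.8617, 0.4503)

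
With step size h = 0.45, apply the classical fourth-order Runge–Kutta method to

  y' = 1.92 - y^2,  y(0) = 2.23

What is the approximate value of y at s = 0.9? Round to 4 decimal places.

1.4498

RK4: k1 = f(s_n, y_n); k2 = f(s_n + h/2, y_n + (h/2)·k1); k3 = f(s_n + h/2, y_n + (h/2)·k2); k4 = f(s_n + h, y_n + h·k3); y_{n+1} = y_n + (h/6)·(k1 + 2k2 + 2k3 + k4).
s=0.000000, y=2.230000:
  k1 = f(0.000000, 2.230000) = -3.052900
  k2 = f(0.225000, 1.543098) = -0.461150
  k3 = f(0.225000, 2.126241) = -2.600902
  k4 = f(0.450000, 1.059594) = 0.797260
  y ← 2.230000 + (0.45/6)·(k1 + 2k2 + 2k3 + k4) = 1.601519
s=0.450000, y=1.601519:
  k1 = f(0.450000, 1.601519) = -0.644864
  k2 = f(0.675000, 1.456425) = -0.201173
  k3 = f(0.675000, 1.556255) = -0.501930
  k4 = f(0.900000, 1.375651) = 0.027585
  y ← 1.601519 + (0.45/6)·(k1 + 2k2 + 2k3 + k4) = 1.449758
y(0.9) ≈ 1.4498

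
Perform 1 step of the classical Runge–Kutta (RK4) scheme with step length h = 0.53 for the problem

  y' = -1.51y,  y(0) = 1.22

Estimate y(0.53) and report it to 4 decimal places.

RK4: k1 = f(t_n, y_n); k2 = f(t_n + h/2, y_n + (h/2)·k1); k3 = f(t_n + h/2, y_n + (h/2)·k2); k4 = f(t_n + h, y_n + h·k3); y_{n+1} = y_n + (h/6)·(k1 + 2k2 + 2k3 + k4).
t=0.000000, y=1.220000:
  k1 = f(0.000000, 1.220000) = -1.842200
  k2 = f(0.265000, 0.731817) = -1.105044
  k3 = f(0.265000, 0.927163) = -1.400017
  k4 = f(0.530000, 0.477991) = -0.721767
  y ← 1.220000 + (0.53/6)·(k1 + 2k2 + 2k3 + k4) = 0.550956
y(0.53) ≈ 0.5510

0.5510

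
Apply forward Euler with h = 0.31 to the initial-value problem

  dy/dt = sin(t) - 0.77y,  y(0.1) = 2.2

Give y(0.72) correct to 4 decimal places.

Euler: y_{n+1} = y_n + h·f(t_n, y_n).
t=0.100000, y=2.200000: f=-1.594167 → y ← 2.200000 + 0.31·(-1.594167) = 1.705808
t=0.410000, y=1.705808: f=-0.914863 → y ← 1.705808 + 0.31·(-0.914863) = 1.422201
y(0.72) ≈ 1.4222

1.4222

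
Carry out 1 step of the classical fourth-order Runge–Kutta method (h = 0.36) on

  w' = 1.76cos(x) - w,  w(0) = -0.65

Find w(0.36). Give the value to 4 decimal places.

0.0660

RK4: k1 = f(x_n, w_n); k2 = f(x_n + h/2, w_n + (h/2)·k1); k3 = f(x_n + h/2, w_n + (h/2)·k2); k4 = f(x_n + h, w_n + h·k3); w_{n+1} = w_n + (h/6)·(k1 + 2k2 + 2k3 + k4).
x=0.000000, w=-0.650000:
  k1 = f(0.000000, -0.650000) = 2.410000
  k2 = f(0.180000, -0.216200) = 1.947765
  k3 = f(0.180000, -0.299402) = 2.030967
  k4 = f(0.360000, 0.081148) = 1.566030
  w ← -0.650000 + (0.36/6)·(k1 + 2k2 + 2k3 + k4) = 0.066010
w(0.36) ≈ 0.0660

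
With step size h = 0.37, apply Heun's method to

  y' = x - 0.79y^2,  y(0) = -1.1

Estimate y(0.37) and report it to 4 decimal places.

Heun: k1 = f(x_n, y_n); k2 = f(x_n + h, y_n + h·k1); y_{n+1} = y_n + (h/2)·(k1 + k2).
x=0.000000, y=-1.100000:
  k1 = f(0.000000, -1.100000) = -0.955900
  k2 = f(0.370000, -1.453683) = -1.299423
  y ← -1.100000 + (0.37/2)·(-0.955900 + (-1.299423)) = -1.517235
y(0.37) ≈ -1.5172

-1.5172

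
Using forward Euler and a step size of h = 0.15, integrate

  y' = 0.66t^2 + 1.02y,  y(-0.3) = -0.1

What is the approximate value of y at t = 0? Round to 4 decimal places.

Euler: y_{n+1} = y_n + h·f(t_n, y_n).
t=-0.300000, y=-0.100000: f=-0.042600 → y ← -0.100000 + 0.15·(-0.042600) = -0.106390
t=-0.150000, y=-0.106390: f=-0.093668 → y ← -0.106390 + 0.15·(-0.093668) = -0.120440
y(0) ≈ -0.1204

-0.1204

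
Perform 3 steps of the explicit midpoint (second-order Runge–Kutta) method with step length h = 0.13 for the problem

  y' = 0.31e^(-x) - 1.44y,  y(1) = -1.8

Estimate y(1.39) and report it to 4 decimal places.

-1.0030

Midpoint: k1 = f(x_n, y_n); k2 = f(x_n + h/2, y_n + (h/2)·k1); y_{n+1} = y_n + h·k2.
x=1.000000, y=-1.800000:
  k1 = f(1.000000, -1.800000) = 2.706043
  k2 = f(1.065000, -1.624107) = 2.445580
  y ← -1.800000 + 0.13·2.445580 = -1.482075
x=1.130000, y=-1.482075:
  k1 = f(1.130000, -1.482075) = 2.234328
  k2 = f(1.195000, -1.336843) = 2.018893
  y ← -1.482075 + 0.13·2.018893 = -1.219619
x=1.260000, y=-1.219619:
  k1 = f(1.260000, -1.219619) = 1.844183
  k2 = f(1.325000, -1.099747) = 1.666034
  y ← -1.219619 + 0.13·1.666034 = -1.003034
y(1.39) ≈ -1.0030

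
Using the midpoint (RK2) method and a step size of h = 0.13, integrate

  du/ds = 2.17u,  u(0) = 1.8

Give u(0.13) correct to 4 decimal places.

2.3794

Midpoint: k1 = f(s_n, u_n); k2 = f(s_n + h/2, u_n + (h/2)·k1); u_{n+1} = u_n + h·k2.
s=0.000000, u=1.800000:
  k1 = f(0.000000, 1.800000) = 3.906000
  k2 = f(0.065000, 2.053890) = 4.456941
  u ← 1.800000 + 0.13·4.456941 = 2.379402
u(0.13) ≈ 2.3794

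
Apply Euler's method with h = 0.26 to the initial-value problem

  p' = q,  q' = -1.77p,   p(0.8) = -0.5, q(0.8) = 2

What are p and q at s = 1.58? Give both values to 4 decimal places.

1.1773, 1.9449

Euler on (p,q): p_{n+1} = p_n + h·p', q_{n+1} = q_n + h·q'.
0.800000: (-0.500000, 2.000000); f=(2.000000, 0.885000) → (0.020000, 2.230100)
1.060000: (0.020000, 2.230100); f=(2.230100, -0.035400) → (0.599826, 2.220896)
1.320000: (0.599826, 2.220896); f=(2.220896, -1.061692) → (1.177259, 1.944856)
(p(1.58), q(1.58)) ≈ (1.1773, 1.9449)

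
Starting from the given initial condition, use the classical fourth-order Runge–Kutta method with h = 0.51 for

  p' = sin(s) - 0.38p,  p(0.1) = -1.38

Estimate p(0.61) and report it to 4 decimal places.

-0.9739

RK4: k1 = f(s_n, p_n); k2 = f(s_n + h/2, p_n + (h/2)·k1); k3 = f(s_n + h/2, p_n + (h/2)·k2); k4 = f(s_n + h, p_n + h·k3); p_{n+1} = p_n + (h/6)·(k1 + 2k2 + 2k3 + k4).
s=0.100000, p=-1.380000:
  k1 = f(0.100000, -1.380000) = 0.624233
  k2 = f(0.355000, -1.220820) = 0.811502
  k3 = f(0.355000, -1.173067) = 0.793356
  k4 = f(0.610000, -0.975389) = 0.943515
  p ← -1.380000 + (0.51/6)·(k1 + 2k2 + 2k3 + k4) = -0.973916
p(0.61) ≈ -0.9739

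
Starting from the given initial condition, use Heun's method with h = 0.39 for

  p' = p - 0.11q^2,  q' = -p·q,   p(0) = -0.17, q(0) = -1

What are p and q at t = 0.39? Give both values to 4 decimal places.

Heun on (p,q): k1 = f(t_n, state_n); k2 = f(t_n + h, state_n + h·k1); state_{n+1} = state_n + (h/2)·(k1 + k2).
0.000000: (-0.170000, -1.000000)
  k1 = (-0.280000, -0.170000)
  predictor → (-0.279200, -1.066300)
  k2 = (-0.404270, -0.297711)
  → (-0.303433, -1.091204)
(p(0.39), q(0.39)) ≈ (-0.3034, -1.0912)

-0.3034, -1.0912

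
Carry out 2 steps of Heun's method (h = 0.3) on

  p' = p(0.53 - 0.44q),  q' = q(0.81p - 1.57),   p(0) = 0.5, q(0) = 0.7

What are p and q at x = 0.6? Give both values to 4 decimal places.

0.6025, 0.3612

Heun on (p,q): k1 = f(x_n, state_n); k2 = f(x_n + h, state_n + h·k1); state_{n+1} = state_n + (h/2)·(k1 + k2).
0.000000: (0.500000, 0.700000)
  k1 = (0.111000, -0.815500)
  predictor → (0.533300, 0.455350)
  k2 = (0.175800, -0.518201)
  → (0.543020, 0.499945)
0.300000: (0.543020, 0.499945)
  k1 = (0.168349, -0.565015)
  predictor → (0.593525, 0.330441)
  k2 = (0.228273, -0.359931)
  → (0.602513, 0.361203)
(p(0.6), q(0.6)) ≈ (0.6025, 0.3612)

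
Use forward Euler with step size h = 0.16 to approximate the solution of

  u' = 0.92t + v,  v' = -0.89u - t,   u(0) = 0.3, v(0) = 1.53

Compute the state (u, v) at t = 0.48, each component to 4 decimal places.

1.0749, 1.2181

Euler on (u,v): u_{n+1} = u_n + h·u', v_{n+1} = v_n + h·v'.
0.000000: (0.300000, 1.530000); f=(1.530000, -0.267000) → (0.544800, 1.487280)
0.160000: (0.544800, 1.487280); f=(1.634480, -0.644872) → (0.806317, 1.384100)
0.320000: (0.806317, 1.384100); f=(1.678500, -1.037622) → (1.074877, 1.218081)
(u(0.48), v(0.48)) ≈ (1.0749, 1.2181)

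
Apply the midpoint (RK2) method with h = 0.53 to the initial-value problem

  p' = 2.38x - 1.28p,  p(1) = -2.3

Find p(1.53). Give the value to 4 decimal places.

Midpoint: k1 = f(x_n, p_n); k2 = f(x_n + h/2, p_n + (h/2)·k1); p_{n+1} = p_n + h·k2.
x=1.000000, p=-2.300000:
  k1 = f(1.000000, -2.300000) = 5.324000
  k2 = f(1.265000, -0.889140) = 4.148799
  p ← -2.300000 + 0.53·4.148799 = -0.101136
p(1.53) ≈ -0.1011

-0.1011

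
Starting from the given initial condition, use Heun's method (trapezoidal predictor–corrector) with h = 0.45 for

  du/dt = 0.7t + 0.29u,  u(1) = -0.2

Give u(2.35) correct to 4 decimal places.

1.5751

Heun: k1 = f(t_n, u_n); k2 = f(t_n + h, u_n + h·k1); u_{n+1} = u_n + (h/2)·(k1 + k2).
t=1.000000, u=-0.200000:
  k1 = f(1.000000, -0.200000) = 0.642000
  k2 = f(1.450000, 0.088900) = 1.040781
  u ← -0.200000 + (0.45/2)·(0.642000 + 1.040781) = 0.178626
t=1.450000, u=0.178626:
  k1 = f(1.450000, 0.178626) = 1.066801
  k2 = f(1.900000, 0.658686) = 1.521019
  u ← 0.178626 + (0.45/2)·(1.066801 + 1.521019) = 0.760885
t=1.900000, u=0.760885:
  k1 = f(1.900000, 0.760885) = 1.550657
  k2 = f(2.350000, 1.458681) = 2.068017
  u ← 0.760885 + (0.45/2)·(1.550657 + 2.068017) = 1.575087
u(2.35) ≈ 1.5751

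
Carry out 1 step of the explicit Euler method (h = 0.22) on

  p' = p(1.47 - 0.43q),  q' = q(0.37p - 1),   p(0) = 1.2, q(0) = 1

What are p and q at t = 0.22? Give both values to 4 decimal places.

Euler on (p,q): p_{n+1} = p_n + h·p', q_{n+1} = q_n + h·q'.
0.000000: (1.200000, 1.000000); f=(1.248000, -0.556000) → (1.474560, 0.877680)
(p(0.22), q(0.22)) ≈ (1.4746, 0.8777)

1.4746, 0.8777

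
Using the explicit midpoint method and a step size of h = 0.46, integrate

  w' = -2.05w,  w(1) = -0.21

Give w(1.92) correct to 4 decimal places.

-0.0528

Midpoint: k1 = f(x_n, w_n); k2 = f(x_n + h/2, w_n + (h/2)·k1); w_{n+1} = w_n + h·k2.
x=1.000000, w=-0.210000:
  k1 = f(1.000000, -0.210000) = 0.430500
  k2 = f(1.230000, -0.110985) = 0.227519
  w ← -0.210000 + 0.46·0.227519 = -0.105341
x=1.460000, w=-0.105341:
  k1 = f(1.460000, -0.105341) = 0.215949
  k2 = f(1.690000, -0.055673) = 0.114129
  w ← -0.105341 + 0.46·0.114129 = -0.052842
w(1.92) ≈ -0.0528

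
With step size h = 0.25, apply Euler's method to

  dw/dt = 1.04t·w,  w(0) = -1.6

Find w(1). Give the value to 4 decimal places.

-2.3010

Euler: w_{n+1} = w_n + h·f(t_n, w_n).
t=0.000000, w=-1.600000: f=0.000000 → w ← -1.600000 + 0.25·0.000000 = -1.600000
t=0.250000, w=-1.600000: f=-0.416000 → w ← -1.600000 + 0.25·(-0.416000) = -1.704000
t=0.500000, w=-1.704000: f=-0.886080 → w ← -1.704000 + 0.25·(-0.886080) = -1.925520
t=0.750000, w=-1.925520: f=-1.501906 → w ← -1.925520 + 0.25·(-1.501906) = -2.300996
w(1) ≈ -2.3010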